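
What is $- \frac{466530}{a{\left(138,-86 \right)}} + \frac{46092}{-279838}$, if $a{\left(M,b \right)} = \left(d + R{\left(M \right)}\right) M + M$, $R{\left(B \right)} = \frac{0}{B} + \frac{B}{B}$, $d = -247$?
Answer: $\frac{2149907527}{157688713} \approx 13.634$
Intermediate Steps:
$R{\left(B \right)} = 1$ ($R{\left(B \right)} = 0 + 1 = 1$)
$a{\left(M,b \right)} = - 245 M$ ($a{\left(M,b \right)} = \left(-247 + 1\right) M + M = - 246 M + M = - 245 M$)
$- \frac{466530}{a{\left(138,-86 \right)}} + \frac{46092}{-279838} = - \frac{466530}{\left(-245\right) 138} + \frac{46092}{-279838} = - \frac{466530}{-33810} + 46092 \left(- \frac{1}{279838}\right) = \left(-466530\right) \left(- \frac{1}{33810}\right) - \frac{23046}{139919} = \frac{15551}{1127} - \frac{23046}{139919} = \frac{2149907527}{157688713}$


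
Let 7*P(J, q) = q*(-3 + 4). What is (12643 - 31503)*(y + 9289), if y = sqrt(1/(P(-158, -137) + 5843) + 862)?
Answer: -175190540 - 47150*sqrt(14323888713)/10191 ≈ -1.7574e+8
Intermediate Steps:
P(J, q) = q/7 (P(J, q) = (q*(-3 + 4))/7 = (q*1)/7 = q/7)
y = 5*sqrt(14323888713)/20382 (y = sqrt(1/((1/7)*(-137) + 5843) + 862) = sqrt(1/(-137/7 + 5843) + 862) = sqrt(1/(40764/7) + 862) = sqrt(7/40764 + 862) = sqrt(35138575/40764) = 5*sqrt(14323888713)/20382 ≈ 29.360)
(12643 - 31503)*(y + 9289) = (12643 - 31503)*(5*sqrt(14323888713)/20382 + 9289) = -18860*(9289 + 5*sqrt(14323888713)/20382) = -175190540 - 47150*sqrt(14323888713)/10191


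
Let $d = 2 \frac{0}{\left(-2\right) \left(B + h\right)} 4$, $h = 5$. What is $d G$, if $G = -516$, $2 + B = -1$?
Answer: $0$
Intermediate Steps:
$B = -3$ ($B = -2 - 1 = -3$)
$d = 0$ ($d = 2 \frac{0}{\left(-2\right) \left(-3 + 5\right)} 4 = 2 \frac{0}{\left(-2\right) 2} \cdot 4 = 2 \frac{0}{-4} \cdot 4 = 2 \cdot 0 \left(- \frac{1}{4}\right) 4 = 2 \cdot 0 \cdot 4 = 0 \cdot 4 = 0$)
$d G = 0 \left(-516\right) = 0$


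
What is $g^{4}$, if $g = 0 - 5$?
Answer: $625$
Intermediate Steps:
$g = -5$
$g^{4} = \left(-5\right)^{4} = 625$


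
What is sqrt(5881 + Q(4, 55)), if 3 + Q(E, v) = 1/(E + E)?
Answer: 15*sqrt(418)/4 ≈ 76.669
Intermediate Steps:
Q(E, v) = -3 + 1/(2*E) (Q(E, v) = -3 + 1/(E + E) = -3 + 1/(2*E))
sqrt(5881 + Q(4, 55)) = sqrt(5881 + (-3 + (1/2)/4)) = sqrt(5881 + (-3 + (1/2)*(1/4))) = sqrt(5881 + (-3 + 1/8)) = sqrt(5881 - 23/8) = sqrt(47025/8) = 15*sqrt(418)/4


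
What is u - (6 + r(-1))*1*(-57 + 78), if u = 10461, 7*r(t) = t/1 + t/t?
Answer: 10335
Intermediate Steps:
r(t) = ⅐ + t/7 (r(t) = (t/1 + t/t)/7 = (t*1 + 1)/7 = (t + 1)/7 = (1 + t)/7 = ⅐ + t/7)
u - (6 + r(-1))*1*(-57 + 78) = 10461 - (6 + (⅐ + (⅐)*(-1)))*1*(-57 + 78) = 10461 - (6 + (⅐ - ⅐))*1*21 = 10461 - (6 + 0)*1*21 = 10461 - 6*1*21 = 10461 - 6*21 = 10461 - 1*126 = 10461 - 126 = 10335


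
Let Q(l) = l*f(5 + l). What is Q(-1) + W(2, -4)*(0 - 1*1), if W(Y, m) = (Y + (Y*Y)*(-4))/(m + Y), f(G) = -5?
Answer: -2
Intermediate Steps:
Q(l) = -5*l (Q(l) = l*(-5) = -5*l)
W(Y, m) = (Y - 4*Y**2)/(Y + m) (W(Y, m) = (Y + Y**2*(-4))/(Y + m) = (Y - 4*Y**2)/(Y + m))
Q(-1) + W(2, -4)*(0 - 1*1) = -5*(-1) + (2*(1 - 4*2)/(2 - 4))*(0 - 1*1) = 5 + (2*(1 - 8)/(-2))*(0 - 1) = 5 + (2*(-1/2)*(-7))*(-1) = 5 + 7*(-1) = 5 - 7 = -2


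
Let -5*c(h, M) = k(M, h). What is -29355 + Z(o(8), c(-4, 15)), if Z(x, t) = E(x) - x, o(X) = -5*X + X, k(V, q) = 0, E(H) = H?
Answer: -29355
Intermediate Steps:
c(h, M) = 0 (c(h, M) = -1/5*0 = 0)
o(X) = -4*X
Z(x, t) = 0 (Z(x, t) = x - x = 0)
-29355 + Z(o(8), c(-4, 15)) = -29355 + 0 = -29355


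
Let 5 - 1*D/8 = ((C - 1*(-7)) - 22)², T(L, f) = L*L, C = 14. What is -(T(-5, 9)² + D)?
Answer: -657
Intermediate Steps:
T(L, f) = L²
D = 32 (D = 40 - 8*((14 - 1*(-7)) - 22)² = 40 - 8*((14 + 7) - 22)² = 40 - 8*(21 - 22)² = 40 - 8*(-1)² = 40 - 8*1 = 40 - 8 = 32)
-(T(-5, 9)² + D) = -(((-5)²)² + 32) = -(25² + 32) = -(625 + 32) = -1*657 = -657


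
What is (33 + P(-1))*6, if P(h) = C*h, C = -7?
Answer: 240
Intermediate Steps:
P(h) = -7*h
(33 + P(-1))*6 = (33 - 7*(-1))*6 = (33 + 7)*6 = 40*6 = 240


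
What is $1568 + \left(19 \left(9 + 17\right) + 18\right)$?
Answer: $2080$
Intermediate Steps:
$1568 + \left(19 \left(9 + 17\right) + 18\right) = 1568 + \left(19 \cdot 26 + 18\right) = 1568 + \left(494 + 18\right) = 1568 + 512 = 2080$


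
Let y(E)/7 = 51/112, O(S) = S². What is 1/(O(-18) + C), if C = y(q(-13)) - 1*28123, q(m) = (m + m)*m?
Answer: -16/444733 ≈ -3.5977e-5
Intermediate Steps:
q(m) = 2*m² (q(m) = (2*m)*m = 2*m²)
y(E) = 51/16 (y(E) = 7*(51/112) = 51/16)
C = -449917/16 (C = 51/16 - 1*28123 = 51/16 - 28123 = -449917/16 ≈ -28120.)
1/(O(-18) + C) = 1/((-18)² - 449917/16) = 1/(324 - 449917/16) = 1/(-444733/16) = -16/444733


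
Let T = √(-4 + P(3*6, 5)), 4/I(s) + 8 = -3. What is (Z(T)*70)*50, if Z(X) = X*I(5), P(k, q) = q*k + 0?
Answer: -14000*√86/11 ≈ -11803.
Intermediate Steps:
I(s) = -4/11 (I(s) = 4/(-8 - 3) = 4/(-11) = 4*(-1/11) = -4/11)
P(k, q) = k*q (P(k, q) = k*q + 0 = k*q)
T = √86 (T = √(-4 + (3*6)*5) = √(-4 + 18*5) = √(-4 + 90) = √86 ≈ 9.2736)
Z(X) = -4*X/11 (Z(X) = X*(-4/11) = -4*X/11)
(Z(T)*70)*50 = (-4*√86/11*70)*50 = -280*√86/11*50 = -14000*√86/11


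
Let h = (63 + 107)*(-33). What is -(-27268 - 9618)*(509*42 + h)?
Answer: 581618448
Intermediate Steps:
h = -5610 (h = 170*(-33) = -5610)
-(-27268 - 9618)*(509*42 + h) = -(-27268 - 9618)*(509*42 - 5610) = -(-36886)*(21378 - 5610) = -(-36886)*15768 = -1*(-581618448) = 581618448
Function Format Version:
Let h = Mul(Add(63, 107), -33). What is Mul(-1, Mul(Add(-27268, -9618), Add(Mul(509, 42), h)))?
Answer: 581618448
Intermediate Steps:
h = -5610 (h = Mul(170, -33) = -5610)
Mul(-1, Mul(Add(-27268, -9618), Add(Mul(509, 42), h))) = Mul(-1, Mul(Add(-27268, -9618), Add(Mul(509, 42), -5610))) = Mul(-1, Mul(-36886, Add(21378, -5610))) = Mul(-1, Mul(-36886, 15768)) = Mul(-1, -581618448) = 581618448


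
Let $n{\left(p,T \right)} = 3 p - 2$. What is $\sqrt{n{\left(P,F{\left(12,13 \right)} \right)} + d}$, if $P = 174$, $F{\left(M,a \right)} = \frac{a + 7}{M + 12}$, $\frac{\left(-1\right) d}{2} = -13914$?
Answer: $2 \sqrt{7087} \approx 168.37$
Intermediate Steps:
$d = 27828$ ($d = \left(-2\right) \left(-13914\right) = 27828$)
$F{\left(M,a \right)} = \frac{7 + a}{12 + M}$
$n{\left(p,T \right)} = -2 + 3 p$
$\sqrt{n{\left(P,F{\left(12,13 \right)} \right)} + d} = \sqrt{\left(-2 + 3 \cdot 174\right) + 27828} = \sqrt{\left(-2 + 522\right) + 27828} = \sqrt{520 + 27828} = \sqrt{28348} = 2 \sqrt{7087}$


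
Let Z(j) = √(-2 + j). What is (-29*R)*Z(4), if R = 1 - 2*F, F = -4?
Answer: -261*√2 ≈ -369.11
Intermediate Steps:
R = 9 (R = 1 - 2*(-4) = 1 + 8 = 9)
(-29*R)*Z(4) = (-29*9)*√(-2 + 4) = -261*√2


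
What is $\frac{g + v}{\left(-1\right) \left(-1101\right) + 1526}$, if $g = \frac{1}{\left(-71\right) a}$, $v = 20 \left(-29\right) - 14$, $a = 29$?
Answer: $- \frac{1223047}{5408993} \approx -0.22611$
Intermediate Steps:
$v = -594$ ($v = -580 - 14 = -594$)
$g = - \frac{1}{2059}$ ($g = \frac{1}{\left(-71\right) 29} = \frac{1}{-2059} = - \frac{1}{2059} \approx -0.00048567$)
$\frac{g + v}{\left(-1\right) \left(-1101\right) + 1526} = \frac{- \frac{1}{2059} - 594}{\left(-1\right) \left(-1101\right) + 1526} = - \frac{1223047}{2059 \left(1101 + 1526\right)} = - \frac{1223047}{2059 \cdot 2627} = \left(- \frac{1223047}{2059}\right) \frac{1}{2627} = - \frac{1223047}{5408993}$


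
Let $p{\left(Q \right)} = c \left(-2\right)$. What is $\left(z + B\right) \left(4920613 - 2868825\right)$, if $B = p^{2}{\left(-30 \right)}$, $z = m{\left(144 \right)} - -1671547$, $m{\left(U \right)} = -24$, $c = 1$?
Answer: $3429619040276$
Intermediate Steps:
$p{\left(Q \right)} = -2$ ($p{\left(Q \right)} = 1 \left(-2\right) = -2$)
$z = 1671523$ ($z = -24 - -1671547 = -24 + 1671547 = 1671523$)
$B = 4$ ($B = \left(-2\right)^{2} = 4$)
$\left(z + B\right) \left(4920613 - 2868825\right) = \left(1671523 + 4\right) \left(4920613 - 2868825\right) = 1671527 \cdot 2051788 = 3429619040276$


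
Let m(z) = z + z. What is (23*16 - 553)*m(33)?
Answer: -12210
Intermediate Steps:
m(z) = 2*z
(23*16 - 553)*m(33) = (23*16 - 553)*(2*33) = (368 - 553)*66 = -185*66 = -12210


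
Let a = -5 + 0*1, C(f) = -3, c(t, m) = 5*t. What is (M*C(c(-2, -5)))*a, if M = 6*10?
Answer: 900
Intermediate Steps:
M = 60
a = -5 (a = -5 + 0 = -5)
(M*C(c(-2, -5)))*a = (60*(-3))*(-5) = -180*(-5) = 900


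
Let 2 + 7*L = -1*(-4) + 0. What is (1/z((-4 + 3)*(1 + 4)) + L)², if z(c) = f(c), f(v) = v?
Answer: 9/1225 ≈ 0.0073469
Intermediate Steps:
z(c) = c
L = 2/7 (L = -2/7 + (-1*(-4) + 0)/7 = -2/7 + (4 + 0)/7 = -2/7 + (⅐)*4 = -2/7 + 4/7 = 2/7 ≈ 0.28571)
(1/z((-4 + 3)*(1 + 4)) + L)² = (1/((-4 + 3)*(1 + 4)) + 2/7)² = (1/(-1*5) + 2/7)² = (1/(-5) + 2/7)² = (-⅕ + 2/7)² = (3/35)² = 9/1225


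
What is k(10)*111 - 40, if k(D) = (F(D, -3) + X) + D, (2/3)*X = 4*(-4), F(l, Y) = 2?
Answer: -1372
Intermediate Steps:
X = -24 (X = 3*(4*(-4))/2 = (3/2)*(-16) = -24)
k(D) = -22 + D (k(D) = (2 - 24) + D = -22 + D)
k(10)*111 - 40 = (-22 + 10)*111 - 40 = -12*111 - 40 = -1332 - 40 = -1372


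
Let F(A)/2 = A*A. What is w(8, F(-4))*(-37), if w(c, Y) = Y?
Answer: -1184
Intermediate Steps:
F(A) = 2*A² (F(A) = 2*(A*A) = 2*A²)
w(8, F(-4))*(-37) = (2*(-4)²)*(-37) = (2*16)*(-37) = 32*(-37) = -1184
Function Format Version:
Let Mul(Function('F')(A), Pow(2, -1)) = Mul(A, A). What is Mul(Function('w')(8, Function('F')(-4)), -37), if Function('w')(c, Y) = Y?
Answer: -1184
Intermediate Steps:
Function('F')(A) = Mul(2, Pow(A, 2)) (Function('F')(A) = Mul(2, Mul(A, A)) = Mul(2, Pow(A, 2)))
Mul(Function('w')(8, Function('F')(-4)), -37) = Mul(Mul(2, Pow(-4, 2)), -37) = Mul(Mul(2, 16), -37) = Mul(32, -37) = -1184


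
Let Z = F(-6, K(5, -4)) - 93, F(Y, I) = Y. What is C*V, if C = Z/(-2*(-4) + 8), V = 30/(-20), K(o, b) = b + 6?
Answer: 297/32 ≈ 9.2813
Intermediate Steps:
K(o, b) = 6 + b
Z = -99 (Z = -6 - 93 = -99)
V = -3/2 (V = 30*(-1/20) = -3/2 ≈ -1.5000)
C = -99/16 (C = -99/(-2*(-4) + 8) = -99/(8 + 8) = -99/16 ≈ -6.1875)
C*V = -99/16*(-3/2) = 297/32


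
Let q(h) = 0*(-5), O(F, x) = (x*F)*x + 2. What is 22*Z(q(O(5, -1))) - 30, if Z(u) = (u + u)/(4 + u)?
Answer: -30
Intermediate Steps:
O(F, x) = 2 + F*x² (O(F, x) = (F*x)*x + 2 = F*x² + 2 = 2 + F*x²)
q(h) = 0
Z(u) = 2*u/(4 + u) (Z(u) = (2*u)/(4 + u) = 2*u/(4 + u))
22*Z(q(O(5, -1))) - 30 = 22*(2*0/(4 + 0)) - 30 = 22*(2*0/4) - 30 = 22*(2*0*(¼)) - 30 = 22*0 - 30 = 0 - 30 = -30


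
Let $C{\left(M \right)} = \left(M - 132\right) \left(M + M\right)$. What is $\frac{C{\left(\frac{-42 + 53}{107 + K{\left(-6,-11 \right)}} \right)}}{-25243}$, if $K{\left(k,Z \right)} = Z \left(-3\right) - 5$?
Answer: $\frac{391798}{460053675} \approx 0.00085163$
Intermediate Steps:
$K{\left(k,Z \right)} = -5 - 3 Z$ ($K{\left(k,Z \right)} = - 3 Z - 5 = -5 - 3 Z$)
$C{\left(M \right)} = 2 M \left(-132 + M\right)$ ($C{\left(M \right)} = \left(-132 + M\right) 2 M = 2 M \left(-132 + M\right)$)
$\frac{C{\left(\frac{-42 + 53}{107 + K{\left(-6,-11 \right)}} \right)}}{-25243} = \frac{2 \frac{-42 + 53}{107 - -28} \left(-132 + \frac{-42 + 53}{107 - -28}\right)}{-25243} = 2 \frac{11}{107 + \left(-5 + 33\right)} \left(-132 + \frac{11}{107 + \left(-5 + 33\right)}\right) \left(- \frac{1}{25243}\right) = 2 \frac{11}{107 + 28} \left(-132 + \frac{11}{107 + 28}\right) \left(- \frac{1}{25243}\right) = 2 \cdot \frac{11}{135} \left(-132 + \frac{11}{135}\right) \left(- \frac{1}{25243}\right) = 2 \cdot \frac{11}{135} \left(- \frac{17809}{135}\right) \left(- \frac{1}{25243}\right) = \left(- \frac{391798}{18225}\right) \left(- \frac{1}{25243}\right) = \frac{391798}{460053675}$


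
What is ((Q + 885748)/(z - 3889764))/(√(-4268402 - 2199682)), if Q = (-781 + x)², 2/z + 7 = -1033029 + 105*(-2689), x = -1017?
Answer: 1354366262078*I*√179669/1378920495218987301 ≈ 0.00041633*I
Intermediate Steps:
z = -2/1315381 (z = 2/(-7 + (-1033029 + 105*(-2689))) = 2/(-7 + (-1033029 - 282345)) = 2/(-7 - 1315374) = 2/(-1315381) = 2*(-1/1315381) = -2/1315381 ≈ -1.5205e-6)
Q = 3232804 (Q = (-781 - 1017)² = (-1798)² = 3232804)
((Q + 885748)/(z - 3889764))/(√(-4268402 - 2199682)) = ((3232804 + 885748)/(-2/1315381 - 3889764))/(√(-4268402 - 2199682)) = (4118552/(-5116521660086/1315381))/(√(-6468084)) = (4118552*(-1315381/5116521660086))/((6*I*√179669)) = -(-1354366262078)*I*√179669/1378920495218987301 = 1354366262078*I*√179669/1378920495218987301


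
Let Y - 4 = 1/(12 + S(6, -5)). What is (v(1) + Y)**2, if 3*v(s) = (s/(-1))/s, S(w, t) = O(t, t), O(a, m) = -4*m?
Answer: 126025/9216 ≈ 13.675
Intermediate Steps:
S(w, t) = -4*t
Y = 129/32 (Y = 4 + 1/(12 - 4*(-5)) = 4 + 1/(12 + 20) = 4 + 1/32 = 129/32 ≈ 4.0313)
v(s) = -1/3 (v(s) = ((s/(-1))/s)/3 = ((s*(-1))/s)/3 = ((-s)/s)/3 = (1/3)*(-1) = -1/3)
(v(1) + Y)**2 = (-1/3 + 129/32)**2 = (355/96)**2 = 126025/9216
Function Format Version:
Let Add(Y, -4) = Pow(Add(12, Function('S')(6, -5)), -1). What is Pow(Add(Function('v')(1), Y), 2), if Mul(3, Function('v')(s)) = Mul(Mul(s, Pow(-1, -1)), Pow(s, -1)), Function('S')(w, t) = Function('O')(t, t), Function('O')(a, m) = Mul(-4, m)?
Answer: Rational(126025, 9216) ≈ 13.675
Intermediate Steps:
Function('S')(w, t) = Mul(-4, t)
Y = Rational(129, 32) (Y = Add(4, Pow(Add(12, Mul(-4, -5)), -1)) = Add(4, Pow(Add(12, 20), -1)) = Add(4, Pow(32, -1)) = Add(4, Rational(1, 32)) = Rational(129, 32) ≈ 4.0313)
Function('v')(s) = Rational(-1, 3) (Function('v')(s) = Mul(Rational(1, 3), Mul(Mul(s, Pow(-1, -1)), Pow(s, -1))) = Mul(Rational(1, 3), Mul(Mul(s, -1), Pow(s, -1))) = Mul(Rational(1, 3), Mul(Mul(-1, s), Pow(s, -1))) = Mul(Rational(1, 3), -1) = Rational(-1, 3))
Pow(Add(Function('v')(1), Y), 2) = Pow(Add(Rational(-1, 3), Rational(129, 32)), 2) = Pow(Rational(355, 96), 2) = Rational(126025, 9216)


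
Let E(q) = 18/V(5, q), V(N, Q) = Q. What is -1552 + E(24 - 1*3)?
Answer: -10858/7 ≈ -1551.1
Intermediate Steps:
E(q) = 18/q
-1552 + E(24 - 1*3) = -1552 + 18/(24 - 1*3) = -1552 + 18/(24 - 3) = -1552 + 18/21 = -1552 + 18*(1/21) = -1552 + 6/7 = -10858/7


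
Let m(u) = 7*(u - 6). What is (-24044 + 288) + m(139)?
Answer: -22825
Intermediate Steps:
m(u) = -42 + 7*u (m(u) = 7*(-6 + u) = -42 + 7*u)
(-24044 + 288) + m(139) = (-24044 + 288) + (-42 + 7*139) = -23756 + (-42 + 973) = -23756 + 931 = -22825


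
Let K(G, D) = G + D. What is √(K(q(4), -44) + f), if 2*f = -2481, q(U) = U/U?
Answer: I*√5134/2 ≈ 35.826*I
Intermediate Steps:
q(U) = 1
K(G, D) = D + G
f = -2481/2 (f = (½)*(-2481) = -2481/2 ≈ -1240.5)
√(K(q(4), -44) + f) = √((-44 + 1) - 2481/2) = √(-43 - 2481/2) = √(-2567/2) = I*√5134/2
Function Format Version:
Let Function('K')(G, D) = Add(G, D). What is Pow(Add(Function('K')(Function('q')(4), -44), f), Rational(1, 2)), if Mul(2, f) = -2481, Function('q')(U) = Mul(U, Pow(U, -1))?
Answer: Mul(Rational(1, 2), I, Pow(5134, Rational(1, 2))) ≈ Mul(35.826, I)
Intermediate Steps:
Function('q')(U) = 1
Function('K')(G, D) = Add(D, G)
f = Rational(-2481, 2) (f = Mul(Rational(1, 2), -2481) = Rational(-2481, 2) ≈ -1240.5)
Pow(Add(Function('K')(Function('q')(4), -44), f), Rational(1, 2)) = Pow(Add(Add(-44, 1), Rational(-2481, 2)), Rational(1, 2)) = Pow(Add(-43, Rational(-2481, 2)), Rational(1, 2)) = Pow(Rational(-2567, 2), Rational(1, 2)) = Mul(Rational(1, 2), I, Pow(5134, Rational(1, 2)))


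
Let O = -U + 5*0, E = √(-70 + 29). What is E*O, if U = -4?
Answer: 4*I*√41 ≈ 25.612*I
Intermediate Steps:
E = I*√41 (E = √(-41) = I*√41 ≈ 6.4031*I)
O = 4 (O = -1*(-4) + 5*0 = 4 + 0 = 4)
E*O = (I*√41)*4 = 4*I*√41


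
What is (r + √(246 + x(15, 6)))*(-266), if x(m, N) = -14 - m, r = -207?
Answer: 55062 - 266*√217 ≈ 51144.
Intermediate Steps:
(r + √(246 + x(15, 6)))*(-266) = (-207 + √(246 + (-14 - 1*15)))*(-266) = (-207 + √(246 + (-14 - 15)))*(-266) = (-207 + √(246 - 29))*(-266) = (-207 + √217)*(-266) = 55062 - 266*√217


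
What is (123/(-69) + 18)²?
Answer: 139129/529 ≈ 263.00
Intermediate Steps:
(123/(-69) + 18)² = (123*(-1/69) + 18)² = (-41/23 + 18)² = (373/23)² = 139129/529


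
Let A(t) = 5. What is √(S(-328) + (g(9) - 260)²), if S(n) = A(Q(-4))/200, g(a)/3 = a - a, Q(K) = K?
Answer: √27040010/20 ≈ 260.00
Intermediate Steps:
g(a) = 0 (g(a) = 3*(a - a) = 3*0 = 0)
S(n) = 1/40 (S(n) = 5/200 = 5*(1/200) = 1/40)
√(S(-328) + (g(9) - 260)²) = √(1/40 + (0 - 260)²) = √(1/40 + (-260)²) = √(1/40 + 67600) = √(2704001/40) = √27040010/20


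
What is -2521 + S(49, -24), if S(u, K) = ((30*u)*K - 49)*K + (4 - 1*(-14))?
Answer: 845393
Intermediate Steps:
S(u, K) = 18 + K*(-49 + 30*K*u) (S(u, K) = (30*K*u - 49)*K + (4 + 14) = (-49 + 30*K*u)*K + 18 = K*(-49 + 30*K*u) + 18 = 18 + K*(-49 + 30*K*u))
-2521 + S(49, -24) = -2521 + (18 - 49*(-24) + 30*49*(-24)²) = -2521 + (18 + 1176 + 30*49*576) = -2521 + (18 + 1176 + 846720) = -2521 + 847914 = 845393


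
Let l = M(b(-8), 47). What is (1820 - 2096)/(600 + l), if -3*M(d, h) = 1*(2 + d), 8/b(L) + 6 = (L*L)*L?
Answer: -107226/232843 ≈ -0.46051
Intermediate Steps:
b(L) = 8/(-6 + L³) (b(L) = 8/(-6 + (L*L)*L) = 8/(-6 + L²*L) = 8/(-6 + L³))
M(d, h) = -⅔ - d/3 (M(d, h) = -(2 + d)/3 = -⅔ - d/3)
l = -514/777 (l = -⅔ - 8/(3*(-6 + (-8)³)) = -⅔ - 8/(3*(-6 - 512)) = -⅔ - 8/(3*(-518)) = -⅔ - 8*(-1)/(3*518) = -⅔ - ⅓*(-4/259) = -⅔ + 4/777 = -514/777 ≈ -0.66152)
(1820 - 2096)/(600 + l) = (1820 - 2096)/(600 - 514/777) = -276/465686/777 = -276*777/465686 = -107226/232843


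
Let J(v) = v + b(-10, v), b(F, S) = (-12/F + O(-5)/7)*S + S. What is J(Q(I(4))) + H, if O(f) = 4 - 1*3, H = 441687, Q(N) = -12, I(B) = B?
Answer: 15457641/35 ≈ 4.4165e+5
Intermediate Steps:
O(f) = 1 (O(f) = 4 - 3 = 1)
b(F, S) = S + S*(⅐ - 12/F) (b(F, S) = (-12/F + 1/7)*S + S = (-12/F + 1*(⅐))*S + S = (-12/F + ⅐)*S + S = (⅐ - 12/F)*S + S = S*(⅐ - 12/F) + S = S + S*(⅐ - 12/F))
J(v) = 117*v/35 (J(v) = v + (8*v/7 - 12*v/(-10)) = v + (8*v/7 - 12*v*(-⅒)) = v + (8*v/7 + 6*v/5) = v + 82*v/35 = 117*v/35)
J(Q(I(4))) + H = (117/35)*(-12) + 441687 = -1404/35 + 441687 = 15457641/35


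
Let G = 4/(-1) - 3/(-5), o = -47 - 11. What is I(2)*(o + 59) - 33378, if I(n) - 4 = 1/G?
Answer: -567363/17 ≈ -33374.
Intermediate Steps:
o = -58
G = -17/5 (G = 4*(-1) - 3*(-1/5) = -4 + 3/5 = -17/5 ≈ -3.4000)
I(n) = 63/17 (I(n) = 4 + 1/(-17/5) = 4 - 5/17 = 63/17)
I(2)*(o + 59) - 33378 = 63*(-58 + 59)/17 - 33378 = (63/17)*1 - 33378 = 63/17 - 33378 = -567363/17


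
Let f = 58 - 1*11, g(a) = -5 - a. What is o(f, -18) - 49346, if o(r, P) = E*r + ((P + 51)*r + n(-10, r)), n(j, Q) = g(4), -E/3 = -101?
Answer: -33563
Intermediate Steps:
E = 303 (E = -3*(-101) = 303)
f = 47 (f = 58 - 11 = 47)
n(j, Q) = -9 (n(j, Q) = -5 - 1*4 = -5 - 4 = -9)
o(r, P) = -9 + 303*r + r*(51 + P) (o(r, P) = 303*r + ((P + 51)*r - 9) = 303*r + ((51 + P)*r - 9) = 303*r + (r*(51 + P) - 9) = 303*r + (-9 + r*(51 + P)) = -9 + 303*r + r*(51 + P))
o(f, -18) - 49346 = (-9 + 354*47 - 18*47) - 49346 = (-9 + 16638 - 846) - 49346 = 15783 - 49346 = -33563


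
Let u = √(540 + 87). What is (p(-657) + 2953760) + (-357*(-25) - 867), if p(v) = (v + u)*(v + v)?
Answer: 3825116 - 1314*√627 ≈ 3.7922e+6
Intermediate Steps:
u = √627 ≈ 25.040
p(v) = 2*v*(v + √627) (p(v) = (v + √627)*(v + v) = (v + √627)*(2*v) = 2*v*(v + √627))
(p(-657) + 2953760) + (-357*(-25) - 867) = (2*(-657)*(-657 + √627) + 2953760) + (-357*(-25) - 867) = ((863298 - 1314*√627) + 2953760) + (8925 - 867) = (3817058 - 1314*√627) + 8058 = 3825116 - 1314*√627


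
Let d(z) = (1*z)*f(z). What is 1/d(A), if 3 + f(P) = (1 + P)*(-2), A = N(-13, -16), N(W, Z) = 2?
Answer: -1/18 ≈ -0.055556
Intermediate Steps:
A = 2
f(P) = -5 - 2*P (f(P) = -3 + (1 + P)*(-2) = -3 + (-2 - 2*P) = -5 - 2*P)
d(z) = z*(-5 - 2*z) (d(z) = (1*z)*(-5 - 2*z) = z*(-5 - 2*z))
1/d(A) = 1/(-1*2*(5 + 2*2)) = 1/(-1*2*(5 + 4)) = 1/(-1*2*9) = 1/(-18) = -1/18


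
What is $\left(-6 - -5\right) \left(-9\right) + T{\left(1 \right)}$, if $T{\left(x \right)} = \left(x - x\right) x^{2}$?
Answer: $9$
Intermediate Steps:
$T{\left(x \right)} = 0$ ($T{\left(x \right)} = 0 x^{2} = 0$)
$\left(-6 - -5\right) \left(-9\right) + T{\left(1 \right)} = \left(-6 - -5\right) \left(-9\right) + 0 = \left(-6 + 5\right) \left(-9\right) + 0 = \left(-1\right) \left(-9\right) + 0 = 9 + 0 = 9$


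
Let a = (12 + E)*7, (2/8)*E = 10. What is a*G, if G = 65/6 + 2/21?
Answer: 3978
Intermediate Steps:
E = 40 (E = 4*10 = 40)
G = 153/14 (G = 65*(1/6) + 2*(1/21) = 65/6 + 2/21 = 153/14 ≈ 10.929)
a = 364 (a = (12 + 40)*7 = 52*7 = 364)
a*G = 364*(153/14) = 3978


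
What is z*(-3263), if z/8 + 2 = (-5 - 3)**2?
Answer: -1618448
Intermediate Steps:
z = 496 (z = -16 + 8*(-5 - 3)**2 = -16 + 8*(-8)**2 = -16 + 8*64 = -16 + 512 = 496)
z*(-3263) = 496*(-3263) = -1618448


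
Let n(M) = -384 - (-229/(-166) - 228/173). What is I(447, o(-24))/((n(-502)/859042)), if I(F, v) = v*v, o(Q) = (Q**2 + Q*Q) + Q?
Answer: -31389672762203904/11029481 ≈ -2.8460e+9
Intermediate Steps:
o(Q) = Q + 2*Q**2 (o(Q) = (Q**2 + Q**2) + Q = 2*Q**2 + Q = Q + 2*Q**2)
I(F, v) = v**2
n(M) = -11029481/28718 (n(M) = -384 - (-229*(-1/166) - 228*1/173) = -384 - (229/166 - 228/173) = -384 - 1*1769/28718 = -384 - 1769/28718 = -11029481/28718)
I(447, o(-24))/((n(-502)/859042)) = (-24*(1 + 2*(-24)))**2/((-11029481/28718/859042)) = (-24*(1 - 48))**2/((-11029481/28718*1/859042)) = (-24*(-47))**2/(-11029481/24669968156) = 1128**2*(-24669968156/11029481) = 1272384*(-24669968156/11029481) = -31389672762203904/11029481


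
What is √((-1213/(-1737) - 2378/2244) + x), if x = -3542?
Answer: I*√166109012646830/216546 ≈ 59.518*I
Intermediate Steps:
√((-1213/(-1737) - 2378/2244) + x) = √((-1213/(-1737) - 2378/2244) - 3542) = √((-1213*(-1/1737) - 2378*1/2244) - 3542) = √((1213/1737 - 1189/1122) - 3542) = √(-234769/649638 - 3542) = √(-2301252565/649638) = I*√166109012646830/216546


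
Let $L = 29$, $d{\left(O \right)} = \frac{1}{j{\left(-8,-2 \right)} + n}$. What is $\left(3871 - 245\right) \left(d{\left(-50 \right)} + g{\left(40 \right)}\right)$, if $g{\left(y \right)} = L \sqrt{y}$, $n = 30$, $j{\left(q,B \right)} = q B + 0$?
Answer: $\frac{1813}{23} + 210308 \sqrt{10} \approx 6.6513 \cdot 10^{5}$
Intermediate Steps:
$j{\left(q,B \right)} = B q$ ($j{\left(q,B \right)} = B q + 0 = B q$)
$d{\left(O \right)} = \frac{1}{46}$ ($d{\left(O \right)} = \frac{1}{\left(-2\right) \left(-8\right) + 30} = \frac{1}{16 + 30} = \frac{1}{46}$)
$g{\left(y \right)} = 29 \sqrt{y}$
$\left(3871 - 245\right) \left(d{\left(-50 \right)} + g{\left(40 \right)}\right) = \left(3871 - 245\right) \left(\frac{1}{46} + 29 \sqrt{40}\right) = 3626 \left(\frac{1}{46} + 29 \cdot 2 \sqrt{10}\right) = 3626 \left(\frac{1}{46} + 58 \sqrt{10}\right) = \frac{1813}{23} + 210308 \sqrt{10}$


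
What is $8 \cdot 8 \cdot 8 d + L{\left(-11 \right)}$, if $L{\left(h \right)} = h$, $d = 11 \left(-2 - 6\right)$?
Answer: $-45067$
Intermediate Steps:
$d = -88$ ($d = 11 \left(-8\right) = -88$)
$8 \cdot 8 \cdot 8 d + L{\left(-11 \right)} = 8 \cdot 8 \cdot 8 \left(-88\right) - 11 = 64 \cdot 8 \left(-88\right) - 11 = 512 \left(-88\right) - 11 = -45056 - 11 = -45067$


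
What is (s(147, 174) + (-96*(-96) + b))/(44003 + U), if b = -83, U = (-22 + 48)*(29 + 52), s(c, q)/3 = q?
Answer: 9655/46109 ≈ 0.20940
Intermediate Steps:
s(c, q) = 3*q
U = 2106 (U = 26*81 = 2106)
(s(147, 174) + (-96*(-96) + b))/(44003 + U) = (3*174 + (-96*(-96) - 83))/(44003 + 2106) = (522 + (9216 - 83))/46109 = (522 + 9133)*(1/46109) = 9655*(1/46109) = 9655/46109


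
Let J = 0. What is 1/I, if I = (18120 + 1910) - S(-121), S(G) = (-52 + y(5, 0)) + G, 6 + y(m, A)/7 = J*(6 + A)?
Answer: 1/20245 ≈ 4.9395e-5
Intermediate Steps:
y(m, A) = -42 (y(m, A) = -42 + 7*(0*(6 + A)) = -42 + 7*0 = -42 + 0 = -42)
S(G) = -94 + G (S(G) = (-52 - 42) + G = -94 + G)
I = 20245 (I = (18120 + 1910) - (-94 - 121) = 20030 - 1*(-215) = 20030 + 215 = 20245)
1/I = 1/20245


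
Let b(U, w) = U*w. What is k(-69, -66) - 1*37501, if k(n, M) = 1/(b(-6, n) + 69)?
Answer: -18112982/483 ≈ -37501.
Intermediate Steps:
k(n, M) = 1/(69 - 6*n) (k(n, M) = 1/(-6*n + 69) = 1/(69 - 6*n))
k(-69, -66) - 1*37501 = -1/(-69 + 6*(-69)) - 1*37501 = -1/(-69 - 414) - 37501 = -1/(-483) - 37501 = -1*(-1/483) - 37501 = 1/483 - 37501 = -18112982/483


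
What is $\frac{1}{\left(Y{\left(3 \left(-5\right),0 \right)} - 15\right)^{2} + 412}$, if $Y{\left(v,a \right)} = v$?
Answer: $\frac{1}{1312} \approx 0.0007622$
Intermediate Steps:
$\frac{1}{\left(Y{\left(3 \left(-5\right),0 \right)} - 15\right)^{2} + 412} = \frac{1}{\left(3 \left(-5\right) - 15\right)^{2} + 412} = \frac{1}{\left(-15 - 15\right)^{2} + 412} = \frac{1}{\left(-30\right)^{2} + 412} = \frac{1}{900 + 412} = \frac{1}{1312}$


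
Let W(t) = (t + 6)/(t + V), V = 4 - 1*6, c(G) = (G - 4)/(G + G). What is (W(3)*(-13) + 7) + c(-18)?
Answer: -1969/18 ≈ -109.39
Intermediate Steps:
c(G) = (-4 + G)/(2*G) (c(G) = (-4 + G)/((2*G)) = (-4 + G)*(1/(2*G)) = (-4 + G)/(2*G))
V = -2 (V = 4 - 6 = -2)
W(t) = (6 + t)/(-2 + t) (W(t) = (t + 6)/(t - 2) = (6 + t)/(-2 + t))
(W(3)*(-13) + 7) + c(-18) = (((6 + 3)/(-2 + 3))*(-13) + 7) + (½)*(-4 - 18)/(-18) = ((9/1)*(-13) + 7) + (½)*(-1/18)*(-22) = ((1*9)*(-13) + 7) + 11/18 = (9*(-13) + 7) + 11/18 = (-117 + 7) + 11/18 = -110 + 11/18 = -1969/18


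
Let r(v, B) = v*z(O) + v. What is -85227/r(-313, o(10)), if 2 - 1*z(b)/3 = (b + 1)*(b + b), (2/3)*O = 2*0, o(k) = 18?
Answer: 85227/2191 ≈ 38.899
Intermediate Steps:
O = 0 (O = 3*(2*0)/2 = (3/2)*0 = 0)
z(b) = 6 - 6*b*(1 + b) (z(b) = 6 - 3*(b + 1)*(b + b) = 6 - 3*(1 + b)*2*b = 6 - 6*b*(1 + b))
r(v, B) = 7*v (r(v, B) = v*(6 - 6*0 - 6*0²) + v = v*(6 + 0 - 6*0) + v = v*(6 + 0 + 0) + v = v*6 + v = 6*v + v = 7*v)
-85227/r(-313, o(10)) = -85227/(7*(-313)) = -85227/(-2191) = -85227*(-1/2191) = 85227/2191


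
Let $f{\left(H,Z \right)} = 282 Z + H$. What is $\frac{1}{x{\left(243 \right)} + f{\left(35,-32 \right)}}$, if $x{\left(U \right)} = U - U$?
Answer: $- \frac{1}{8989} \approx -0.00011125$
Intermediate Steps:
$f{\left(H,Z \right)} = H + 282 Z$
$x{\left(U \right)} = 0$
$\frac{1}{x{\left(243 \right)} + f{\left(35,-32 \right)}} = \frac{1}{0 + \left(35 + 282 \left(-32\right)\right)} = \frac{1}{0 + \left(35 - 9024\right)} = \frac{1}{0 - 8989} = \frac{1}{-8989} = - \frac{1}{8989}$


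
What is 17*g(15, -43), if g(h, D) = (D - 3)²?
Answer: 35972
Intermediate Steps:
g(h, D) = (-3 + D)²
17*g(15, -43) = 17*(-3 - 43)² = 17*(-46)² = 17*2116 = 35972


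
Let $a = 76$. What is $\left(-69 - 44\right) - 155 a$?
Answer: $-11893$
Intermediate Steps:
$\left(-69 - 44\right) - 155 a = \left(-69 - 44\right) - 11780 = -113 - 11780 = -11893$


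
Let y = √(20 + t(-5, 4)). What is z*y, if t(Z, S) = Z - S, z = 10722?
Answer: 10722*√11 ≈ 35561.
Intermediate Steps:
y = √11 (y = √(20 + (-5 - 1*4)) = √(20 + (-5 - 4)) = √(20 - 9) = √11 ≈ 3.3166)
z*y = 10722*√11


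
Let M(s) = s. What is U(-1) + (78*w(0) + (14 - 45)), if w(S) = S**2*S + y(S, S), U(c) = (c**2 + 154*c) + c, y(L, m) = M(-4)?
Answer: -497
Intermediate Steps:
y(L, m) = -4
U(c) = c**2 + 155*c
w(S) = -4 + S**3 (w(S) = S**2*S - 4 = S**3 - 4 = -4 + S**3)
U(-1) + (78*w(0) + (14 - 45)) = -(155 - 1) + (78*(-4 + 0**3) + (14 - 45)) = -1*154 + (78*(-4 + 0) - 31) = -154 + (78*(-4) - 31) = -154 + (-312 - 31) = -154 - 343 = -497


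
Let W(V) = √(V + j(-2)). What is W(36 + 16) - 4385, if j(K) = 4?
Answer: -4385 + 2*√14 ≈ -4377.5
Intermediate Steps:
W(V) = √(4 + V) (W(V) = √(V + 4) = √(4 + V))
W(36 + 16) - 4385 = √(4 + (36 + 16)) - 4385 = √(4 + 52) - 4385 = √56 - 4385 = 2*√14 - 4385 = -4385 + 2*√14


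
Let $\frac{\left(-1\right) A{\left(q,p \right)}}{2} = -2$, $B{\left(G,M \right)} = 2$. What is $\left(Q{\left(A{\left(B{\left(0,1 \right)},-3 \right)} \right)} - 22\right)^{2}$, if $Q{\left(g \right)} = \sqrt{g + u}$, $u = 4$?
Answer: $492 - 88 \sqrt{2} \approx 367.55$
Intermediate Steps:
$A{\left(q,p \right)} = 4$ ($A{\left(q,p \right)} = \left(-2\right) \left(-2\right) = 4$)
$Q{\left(g \right)} = \sqrt{4 + g}$ ($Q{\left(g \right)} = \sqrt{g + 4} = \sqrt{4 + g}$)
$\left(Q{\left(A{\left(B{\left(0,1 \right)},-3 \right)} \right)} - 22\right)^{2} = \left(\sqrt{4 + 4} - 22\right)^{2} = \left(\sqrt{8} - 22\right)^{2} = \left(2 \sqrt{2} - 22\right)^{2} = \left(-22 + 2 \sqrt{2}\right)^{2}$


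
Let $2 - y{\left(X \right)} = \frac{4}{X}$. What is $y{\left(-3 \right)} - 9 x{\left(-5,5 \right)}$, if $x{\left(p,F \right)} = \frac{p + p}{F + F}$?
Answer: $\frac{37}{3} \approx 12.333$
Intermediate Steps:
$y{\left(X \right)} = 2 - \frac{4}{X}$
$x{\left(p,F \right)} = \frac{p}{F}$ ($x{\left(p,F \right)} = \frac{2 p}{2 F} = 2 p \frac{1}{2 F} = \frac{p}{F}$)
$y{\left(-3 \right)} - 9 x{\left(-5,5 \right)} = \left(2 - \frac{4}{-3}\right) - 9 \left(- \frac{5}{5}\right) = \left(2 - - \frac{4}{3}\right) - 9 \left(\left(-5\right) \frac{1}{5}\right) = \left(2 + \frac{4}{3}\right) - -9 = \frac{10}{3} + 9 = \frac{37}{3}$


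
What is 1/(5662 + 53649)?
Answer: 1/59311 ≈ 1.6860e-5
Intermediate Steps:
1/(5662 + 53649) = 1/59311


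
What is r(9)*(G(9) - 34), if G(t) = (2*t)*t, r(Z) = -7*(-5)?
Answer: 4480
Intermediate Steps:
r(Z) = 35
G(t) = 2*t²
r(9)*(G(9) - 34) = 35*(2*9² - 34) = 35*(2*81 - 34) = 35*(162 - 34) = 35*128 = 4480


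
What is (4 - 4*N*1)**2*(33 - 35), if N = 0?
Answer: -32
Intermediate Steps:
(4 - 4*N*1)**2*(33 - 35) = (4 - 4*0*1)**2*(33 - 35) = (4 + 0*1)**2*(-2) = (4 + 0)**2*(-2) = 4**2*(-2) = 16*(-2) = -32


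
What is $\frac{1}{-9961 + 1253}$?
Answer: $- \frac{1}{8708} \approx -0.00011484$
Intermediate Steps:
$\frac{1}{-9961 + 1253} = \frac{1}{-8708} = - \frac{1}{8708}$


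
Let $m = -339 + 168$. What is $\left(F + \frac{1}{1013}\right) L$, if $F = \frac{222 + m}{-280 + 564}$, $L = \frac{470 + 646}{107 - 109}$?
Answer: $- \frac{14493213}{143846} \approx -100.76$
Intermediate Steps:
$m = -171$
$L = -558$ ($L = \frac{1116}{-2} = 1116 \left(- \frac{1}{2}\right) = -558$)
$F = \frac{51}{284}$ ($F = \frac{222 - 171}{-280 + 564} = \frac{51}{284} \approx 0.17958$)
$\left(F + \frac{1}{1013}\right) L = \left(\frac{51}{284} + \frac{1}{1013}\right) \left(-558\right) = \frac{51947}{287692} \left(-558\right) = - \frac{14493213}{143846}$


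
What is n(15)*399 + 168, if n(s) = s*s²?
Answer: 1346793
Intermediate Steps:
n(s) = s³
n(15)*399 + 168 = 15³*399 + 168 = 3375*399 + 168 = 1346625 + 168 = 1346793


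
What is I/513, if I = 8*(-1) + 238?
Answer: 230/513 ≈ 0.44834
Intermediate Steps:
I = 230 (I = -8 + 238 = 230)
I/513 = 230/513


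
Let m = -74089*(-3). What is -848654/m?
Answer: -848654/222267 ≈ -3.8182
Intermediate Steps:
m = 222267
-848654/m = -848654/222267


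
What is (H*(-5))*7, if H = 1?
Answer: -35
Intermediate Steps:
(H*(-5))*7 = (1*(-5))*7 = -5*7 = -35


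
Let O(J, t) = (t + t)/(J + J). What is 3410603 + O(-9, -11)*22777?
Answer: 30945974/9 ≈ 3.4384e+6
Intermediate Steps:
O(J, t) = t/J (O(J, t) = (2*t)/((2*J)) = (2*t)*(1/(2*J)) = t/J)
3410603 + O(-9, -11)*22777 = 3410603 - 11/(-9)*22777 = 3410603 - 11*(-⅑)*22777 = 3410603 + (11/9)*22777 = 3410603 + 250547/9 = 30945974/9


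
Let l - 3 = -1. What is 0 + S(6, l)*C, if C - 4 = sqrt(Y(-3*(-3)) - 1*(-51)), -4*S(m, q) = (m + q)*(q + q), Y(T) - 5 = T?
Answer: -32 - 8*sqrt(65) ≈ -96.498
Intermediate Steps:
Y(T) = 5 + T
l = 2 (l = 3 - 1 = 2)
S(m, q) = -q*(m + q)/2 (S(m, q) = -(m + q)*(q + q)/4 = -(m + q)*2*q/4 = -q*(m + q)/2)
C = 4 + sqrt(65) (C = 4 + sqrt((5 - 3*(-3)) - 1*(-51)) = 4 + sqrt((5 + 9) + 51) = 4 + sqrt(14 + 51) = 4 + sqrt(65) ≈ 12.062)
0 + S(6, l)*C = 0 + (-1/2*2*(6 + 2))*(4 + sqrt(65)) = 0 + (-1/2*2*8)*(4 + sqrt(65)) = 0 - 8*(4 + sqrt(65)) = 0 + (-32 - 8*sqrt(65)) = -32 - 8*sqrt(65)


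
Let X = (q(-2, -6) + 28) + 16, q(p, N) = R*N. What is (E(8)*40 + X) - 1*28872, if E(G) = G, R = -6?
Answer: -28472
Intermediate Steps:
q(p, N) = -6*N
X = 80 (X = (-6*(-6) + 28) + 16 = (36 + 28) + 16 = 64 + 16 = 80)
(E(8)*40 + X) - 1*28872 = (8*40 + 80) - 1*28872 = (320 + 80) - 28872 = 400 - 28872 = -28472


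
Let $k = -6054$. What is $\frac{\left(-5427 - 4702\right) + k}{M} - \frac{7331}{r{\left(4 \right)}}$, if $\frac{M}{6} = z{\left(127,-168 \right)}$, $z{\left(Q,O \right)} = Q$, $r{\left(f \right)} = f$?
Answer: $- \frac{2825477}{1524} \approx -1854.0$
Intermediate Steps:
$M = 762$ ($M = 6 \cdot 127 = 762$)
$\frac{\left(-5427 - 4702\right) + k}{M} - \frac{7331}{r{\left(4 \right)}} = \frac{\left(-5427 - 4702\right) - 6054}{762} - \frac{7331}{4} = \left(-10129 - 6054\right) \frac{1}{762} - \frac{7331}{4} = \left(-16183\right) \frac{1}{762} - \frac{7331}{4} = - \frac{16183}{762} - \frac{7331}{4} = - \frac{2825477}{1524}$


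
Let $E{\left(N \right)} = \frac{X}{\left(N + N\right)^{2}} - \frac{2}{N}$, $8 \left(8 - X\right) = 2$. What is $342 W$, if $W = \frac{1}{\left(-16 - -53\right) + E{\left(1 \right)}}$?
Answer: $\frac{1824}{197} \approx 9.2589$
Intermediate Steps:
$X = \frac{31}{4}$ ($X = 8 - \frac{1}{4} = \frac{31}{4} \approx 7.75$)
$E{\left(N \right)} = - \frac{2}{N} + \frac{31}{16 N^{2}}$ ($E{\left(N \right)} = \frac{31}{4 \left(N + N\right)^{2}} - \frac{2}{N} = \frac{31}{4 \left(2 N\right)^{2}} - \frac{2}{N} = \frac{31}{4 \cdot 4 N^{2}} - \frac{2}{N} = \frac{31 \frac{1}{4 N^{2}}}{4} - \frac{2}{N} = \frac{31}{16 N^{2}} - \frac{2}{N} = - \frac{2}{N} + \frac{31}{16 N^{2}}$)
$W = \frac{16}{591}$ ($W = \frac{1}{\left(-16 - -53\right) + \frac{31 - 32}{16 \cdot 1}} = \frac{1}{\left(-16 + 53\right) + \frac{1}{16} \cdot 1 \left(31 - 32\right)} = \frac{1}{37 + \frac{1}{16} \cdot 1 \left(-1\right)} = \frac{1}{37 - \frac{1}{16}} = \frac{1}{\frac{591}{16}} = \frac{16}{591} \approx 0.027073$)
$342 W = 342 \cdot \frac{16}{591} = \frac{1824}{197}$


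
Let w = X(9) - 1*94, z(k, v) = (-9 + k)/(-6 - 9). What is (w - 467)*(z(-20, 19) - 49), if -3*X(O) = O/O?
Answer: 1188904/45 ≈ 26420.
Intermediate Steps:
X(O) = -⅓ (X(O) = -O/(3*O) = -⅓*1 = -⅓)
z(k, v) = ⅗ - k/15 (z(k, v) = (-9 + k)/(-15) = (-9 + k)*(-1/15) = ⅗ - k/15)
w = -283/3 (w = -⅓ - 1*94 = -⅓ - 94 = -283/3 ≈ -94.333)
(w - 467)*(z(-20, 19) - 49) = (-283/3 - 467)*((⅗ - 1/15*(-20)) - 49) = -1684*((⅗ + 4/3) - 49)/3 = -1684*(29/15 - 49)/3 = -1684/3*(-706/15) = 1188904/45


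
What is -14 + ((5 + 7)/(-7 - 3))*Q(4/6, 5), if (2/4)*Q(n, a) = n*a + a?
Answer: -34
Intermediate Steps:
Q(n, a) = 2*a + 2*a*n (Q(n, a) = 2*(n*a + a) = 2*(a*n + a) = 2*(a + a*n) = 2*a + 2*a*n)
-14 + ((5 + 7)/(-7 - 3))*Q(4/6, 5) = -14 + ((5 + 7)/(-7 - 3))*(2*5*(1 + 4/6)) = -14 + (12/(-10))*(2*5*(1 + 4*(⅙))) = -14 + (12*(-⅒))*(2*5*(1 + ⅔)) = -14 - 12*5*5/(5*3) = -14 - 6/5*50/3 = -14 - 20 = -34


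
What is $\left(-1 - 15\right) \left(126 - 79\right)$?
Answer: $-752$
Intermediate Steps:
$\left(-1 - 15\right) \left(126 - 79\right) = \left(-1 - 15\right) 47 = \left(-16\right) 47 = -752$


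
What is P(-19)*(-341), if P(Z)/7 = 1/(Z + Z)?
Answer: 2387/38 ≈ 62.816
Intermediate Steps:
P(Z) = 7/(2*Z) (P(Z) = 7/(Z + Z) = 7/((2*Z)) = 7*(1/(2*Z)) = 7/(2*Z))
P(-19)*(-341) = ((7/2)/(-19))*(-341) = ((7/2)*(-1/19))*(-341) = -7/38*(-341) = 2387/38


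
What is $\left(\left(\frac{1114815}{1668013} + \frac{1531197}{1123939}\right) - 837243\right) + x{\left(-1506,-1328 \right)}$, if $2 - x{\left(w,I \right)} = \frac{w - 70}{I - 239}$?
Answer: $- \frac{2459580973678879656479}{2937725200645369} \approx -8.3724 \cdot 10^{5}$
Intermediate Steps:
$x{\left(w,I \right)} = 2 - \frac{-70 + w}{-239 + I}$ ($x{\left(w,I \right)} = 2 - \frac{w - 70}{I - 239} = 2 - \frac{w - 70}{-239 + I} = 2 - \frac{-70 + w}{-239 + I}$)
$\left(\left(\frac{1114815}{1668013} + \frac{1531197}{1123939}\right) - 837243\right) + x{\left(-1506,-1328 \right)} = \left(\left(\frac{1114815}{1668013} + \frac{1531197}{1123939}\right) - 837243\right) + \frac{-408 - -1506 + 2 \left(-1328\right)}{-239 - 1328} = \left(\left(1114815 \cdot \frac{1}{1668013} + 1531197 \cdot \frac{1}{1123939}\right) - 837243\right) + \frac{-408 + 1506 - 2656}{-1567} = \left(\left(\frac{1114815}{1668013} + \frac{1531197}{1123939}\right) - 837243\right) - - \frac{1558}{1567} = \left(\frac{3807040557846}{1874744863207} - 837243\right) + \frac{1558}{1567} = - \frac{1569613206465460455}{1874744863207} + \frac{1558}{1567} = - \frac{2459580973678879656479}{2937725200645369}$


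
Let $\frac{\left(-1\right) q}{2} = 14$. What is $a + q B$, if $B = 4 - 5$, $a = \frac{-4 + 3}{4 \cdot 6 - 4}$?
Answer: $\frac{559}{20} \approx 27.95$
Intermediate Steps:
$q = -28$ ($q = \left(-2\right) 14 = -28$)
$a = - \frac{1}{20}$ ($a = - \frac{1}{24 - 4} = - \frac{1}{20} \approx -0.05$)
$B = -1$ ($B = 4 - 5 = -1$)
$a + q B = - \frac{1}{20} - -28 = - \frac{1}{20} + 28 = \frac{559}{20}$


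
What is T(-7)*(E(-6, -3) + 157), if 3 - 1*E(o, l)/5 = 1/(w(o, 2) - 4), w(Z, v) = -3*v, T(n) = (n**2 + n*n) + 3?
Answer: 34845/2 ≈ 17423.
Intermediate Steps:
T(n) = 3 + 2*n**2 (T(n) = (n**2 + n**2) + 3 = 2*n**2 + 3 = 3 + 2*n**2)
E(o, l) = 31/2 (E(o, l) = 15 - 5/(-3*2 - 4) = 15 - 5/(-6 - 4) = 15 - 5/(-10) = 15 - 5*(-1/10) = 15 + 1/2 = 31/2)
T(-7)*(E(-6, -3) + 157) = (3 + 2*(-7)**2)*(31/2 + 157) = (3 + 2*49)*(345/2) = (3 + 98)*(345/2) = 101*(345/2) = 34845/2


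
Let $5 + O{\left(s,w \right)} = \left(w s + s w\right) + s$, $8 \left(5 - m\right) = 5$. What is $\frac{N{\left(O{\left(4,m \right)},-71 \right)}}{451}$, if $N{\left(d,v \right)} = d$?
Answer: $\frac{34}{451} \approx 0.075388$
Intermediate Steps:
$m = \frac{35}{8}$ ($m = 5 - \frac{5}{8} = \frac{35}{8} \approx 4.375$)
$O{\left(s,w \right)} = -5 + s + 2 s w$ ($O{\left(s,w \right)} = -5 + \left(\left(w s + s w\right) + s\right) = -5 + \left(\left(s w + s w\right) + s\right) = -5 + \left(2 s w + s\right) = -5 + \left(s + 2 s w\right) = -5 + s + 2 s w$)
$\frac{N{\left(O{\left(4,m \right)},-71 \right)}}{451} = \frac{-5 + 4 + 2 \cdot 4 \cdot \frac{35}{8}}{451} = \left(-5 + 4 + 35\right) \frac{1}{451} = 34 \cdot \frac{1}{451} = \frac{34}{451}$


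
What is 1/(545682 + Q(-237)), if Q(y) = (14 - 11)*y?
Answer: 1/544971 ≈ 1.8350e-6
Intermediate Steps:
Q(y) = 3*y
1/(545682 + Q(-237)) = 1/(545682 + 3*(-237)) = 1/(545682 - 711) = 1/544971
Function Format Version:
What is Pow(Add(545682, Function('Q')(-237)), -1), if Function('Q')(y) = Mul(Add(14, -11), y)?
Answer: Rational(1, 544971) ≈ 1.8350e-6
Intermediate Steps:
Function('Q')(y) = Mul(3, y)
Pow(Add(545682, Function('Q')(-237)), -1) = Pow(Add(545682, Mul(3, -237)), -1) = Pow(Add(545682, -711), -1) = Pow(544971, -1) = Rational(1, 544971)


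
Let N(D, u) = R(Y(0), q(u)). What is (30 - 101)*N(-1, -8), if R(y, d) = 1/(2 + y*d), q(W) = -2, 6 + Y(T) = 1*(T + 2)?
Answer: -71/10 ≈ -7.1000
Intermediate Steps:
Y(T) = -4 + T (Y(T) = -6 + 1*(T + 2) = -6 + 1*(2 + T) = -6 + (2 + T) = -4 + T)
R(y, d) = 1/(2 + d*y)
N(D, u) = ⅒ (N(D, u) = 1/(2 - 2*(-4 + 0)) = 1/(2 - 2*(-4)) = 1/(2 + 8) = 1/10 = ⅒)
(30 - 101)*N(-1, -8) = (30 - 101)*(⅒) = -71*⅒ = -71/10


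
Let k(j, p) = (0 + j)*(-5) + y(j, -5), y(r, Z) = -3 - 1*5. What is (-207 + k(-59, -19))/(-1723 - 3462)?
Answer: -16/1037 ≈ -0.015429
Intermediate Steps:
y(r, Z) = -8 (y(r, Z) = -3 - 5 = -8)
k(j, p) = -8 - 5*j (k(j, p) = (0 + j)*(-5) - 8 = j*(-5) - 8 = -5*j - 8 = -8 - 5*j)
(-207 + k(-59, -19))/(-1723 - 3462) = (-207 + (-8 - 5*(-59)))/(-1723 - 3462) = (-207 + (-8 + 295))/(-5185) = (-207 + 287)*(-1/5185) = 80*(-1/5185) = -16/1037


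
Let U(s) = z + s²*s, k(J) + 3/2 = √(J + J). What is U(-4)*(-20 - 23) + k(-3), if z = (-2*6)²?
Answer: -6883/2 + I*√6 ≈ -3441.5 + 2.4495*I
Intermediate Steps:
z = 144 (z = (-12)² = 144)
k(J) = -3/2 + √2*√J (k(J) = -3/2 + √(J + J) = -3/2 + √(2*J) = -3/2 + √2*√J)
U(s) = 144 + s³ (U(s) = 144 + s²*s = 144 + s³)
U(-4)*(-20 - 23) + k(-3) = (144 + (-4)³)*(-20 - 23) + (-3/2 + √2*√(-3)) = (144 - 64)*(-43) + (-3/2 + √2*(I*√3)) = 80*(-43) + (-3/2 + I*√6) = -3440 + (-3/2 + I*√6) = -6883/2 + I*√6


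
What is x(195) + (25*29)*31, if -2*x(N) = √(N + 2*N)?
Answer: 22475 - 3*√65/2 ≈ 22463.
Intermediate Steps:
x(N) = -√3*√N/2 (x(N) = -√(N + 2*N)/2 = -√3*√N/2)
x(195) + (25*29)*31 = -√3*√195/2 + (25*29)*31 = -3*√65/2 + 725*31 = -3*√65/2 + 22475 = 22475 - 3*√65/2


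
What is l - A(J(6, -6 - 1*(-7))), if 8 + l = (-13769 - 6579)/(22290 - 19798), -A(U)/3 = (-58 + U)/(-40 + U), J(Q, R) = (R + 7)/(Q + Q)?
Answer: -433455/36757 ≈ -11.792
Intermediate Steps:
J(Q, R) = (7 + R)/(2*Q) (J(Q, R) = (7 + R)/((2*Q)) = (7 + R)*(1/(2*Q)) = (7 + R)/(2*Q))
A(U) = -3*(-58 + U)/(-40 + U)
l = -10071/623 (l = -8 + (-13769 - 6579)/(22290 - 19798) = -8 - 20348/2492 = -8 - 20348*1/2492 = -8 - 5087/623 = -10071/623 ≈ -16.165)
l - A(J(6, -6 - 1*(-7))) = -10071/623 - 3*(58 - (7 + (-6 - 1*(-7)))/(2*6))/(-40 + (1/2)*(7 + (-6 - 1*(-7)))/6) = -10071/623 - 3*(58 - (7 + (-6 + 7))/(2*6))/(-40 + (1/2)*(1/6)*(7 + (-6 + 7))) = -10071/623 - 3*(58 - (7 + 1)/(2*6))/(-40 + (1/2)*(1/6)*(7 + 1)) = -10071/623 - 3*(58 - 8/(2*6))/(-40 + (1/2)*(1/6)*8) = -10071/623 - 3*(58 - 1*2/3)/(-40 + 2/3) = -10071/623 - 3*(58 - 2/3)/(-118/3) = -10071/623 - 3*(-3)*172/(118*3) = -10071/623 - 1*(-258/59) = -10071/623 + 258/59 = -433455/36757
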